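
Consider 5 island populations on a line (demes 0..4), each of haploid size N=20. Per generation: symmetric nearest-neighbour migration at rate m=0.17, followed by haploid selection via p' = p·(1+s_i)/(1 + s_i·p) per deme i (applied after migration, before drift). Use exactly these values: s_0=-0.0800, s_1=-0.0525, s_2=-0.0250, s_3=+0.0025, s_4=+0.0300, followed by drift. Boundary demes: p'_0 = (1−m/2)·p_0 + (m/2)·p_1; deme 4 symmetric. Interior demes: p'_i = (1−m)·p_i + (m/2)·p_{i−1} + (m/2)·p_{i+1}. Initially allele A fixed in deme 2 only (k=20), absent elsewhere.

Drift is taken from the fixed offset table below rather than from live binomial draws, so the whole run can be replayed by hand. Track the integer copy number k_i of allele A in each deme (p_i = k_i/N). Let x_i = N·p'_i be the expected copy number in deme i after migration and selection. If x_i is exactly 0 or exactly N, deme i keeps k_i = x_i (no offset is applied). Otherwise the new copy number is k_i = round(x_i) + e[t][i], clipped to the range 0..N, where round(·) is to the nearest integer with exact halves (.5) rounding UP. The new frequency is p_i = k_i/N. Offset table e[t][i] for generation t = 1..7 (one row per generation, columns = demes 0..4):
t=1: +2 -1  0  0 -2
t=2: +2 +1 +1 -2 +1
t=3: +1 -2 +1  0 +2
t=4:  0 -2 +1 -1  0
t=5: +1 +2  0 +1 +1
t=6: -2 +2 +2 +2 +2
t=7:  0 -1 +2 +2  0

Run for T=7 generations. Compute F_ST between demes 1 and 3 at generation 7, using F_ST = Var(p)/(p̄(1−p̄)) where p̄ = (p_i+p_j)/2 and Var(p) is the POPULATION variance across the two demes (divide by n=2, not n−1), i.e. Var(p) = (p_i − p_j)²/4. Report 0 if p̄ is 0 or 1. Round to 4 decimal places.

0.0440

t=0: k=[0 0 20 0 0]
t=1: x=[0.0000 1.6180 16.5280 1.7039 0.0000] k=[0 1 17 2 0]
t=2: x=[0.0782 2.1685 14.2620 3.1116 0.1751] k=[2 3 15 1 1]
t=3: x=[1.9343 3.7673 12.6729 2.1949 1.0285] k=[3 2 14 2 3]
t=4: x=[2.7134 2.9662 11.8380 3.1116 2.9894] k=[3 1 13 2 3]
t=5: x=[2.6334 2.0870 10.9196 3.0264 2.9894] k=[4 4 11 4 4]
t=6: x=[3.7398 4.4069 9.6835 4.6038 4.0954] k=[2 6 12 7 6]
t=7: x=[2.1731 5.9423 10.9397 7.3516 6.2109] k=[2 5 13 9 6]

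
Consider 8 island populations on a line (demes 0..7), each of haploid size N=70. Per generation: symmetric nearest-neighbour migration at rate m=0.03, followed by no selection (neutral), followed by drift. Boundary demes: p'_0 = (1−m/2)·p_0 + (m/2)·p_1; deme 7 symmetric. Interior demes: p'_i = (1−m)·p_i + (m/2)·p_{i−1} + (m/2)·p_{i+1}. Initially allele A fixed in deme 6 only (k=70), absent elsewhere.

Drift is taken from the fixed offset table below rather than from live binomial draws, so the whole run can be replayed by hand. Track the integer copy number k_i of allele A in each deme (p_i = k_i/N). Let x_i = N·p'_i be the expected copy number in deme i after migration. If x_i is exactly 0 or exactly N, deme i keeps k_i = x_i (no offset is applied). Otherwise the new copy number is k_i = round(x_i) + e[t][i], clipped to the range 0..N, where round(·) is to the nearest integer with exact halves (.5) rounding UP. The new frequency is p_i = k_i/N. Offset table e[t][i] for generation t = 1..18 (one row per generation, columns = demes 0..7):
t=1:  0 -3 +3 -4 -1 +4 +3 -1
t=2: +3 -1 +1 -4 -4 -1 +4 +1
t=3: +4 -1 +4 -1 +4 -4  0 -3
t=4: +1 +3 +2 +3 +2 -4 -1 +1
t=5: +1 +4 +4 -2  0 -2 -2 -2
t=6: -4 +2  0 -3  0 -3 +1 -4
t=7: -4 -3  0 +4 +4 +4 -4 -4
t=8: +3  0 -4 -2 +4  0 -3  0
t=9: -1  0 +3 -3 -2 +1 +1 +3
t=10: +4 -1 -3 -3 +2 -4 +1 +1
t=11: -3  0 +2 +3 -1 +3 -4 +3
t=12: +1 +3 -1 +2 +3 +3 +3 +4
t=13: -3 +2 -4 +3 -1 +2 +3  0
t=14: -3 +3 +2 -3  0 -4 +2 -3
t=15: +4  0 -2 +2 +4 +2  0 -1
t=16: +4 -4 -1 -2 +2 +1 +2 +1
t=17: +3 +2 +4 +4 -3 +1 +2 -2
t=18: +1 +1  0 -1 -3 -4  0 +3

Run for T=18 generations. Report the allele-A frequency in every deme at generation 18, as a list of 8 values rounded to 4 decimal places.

[0.0000, 0.0143, 0.0571, 0.1143, 0.2143, 0.2143, 0.7000, 0.2429]

t=0: k=[0 0 0 0 0 0 70 0]
t=1: x=[0.0000 0.0000 0.0000 0.0000 0.0000 1.0500 67.9000 1.0500] k=[0 0 0 0 0 5 70 0]
t=2: x=[0.0000 0.0000 0.0000 0.0000 0.0750 5.9000 67.9750 1.0500] k=[0 0 0 0 0 5 70 2]
t=3: x=[0.0000 0.0000 0.0000 0.0000 0.0750 5.9000 68.0050 3.0200] k=[0 0 0 0 4 2 68 0]
t=4: x=[0.0000 0.0000 0.0000 0.0600 3.9100 3.0200 65.9900 1.0200] k=[0 0 0 3 6 0 65 2]
t=5: x=[0.0000 0.0000 0.0450 3.0000 5.8650 1.0650 63.0800 2.9450] k=[0 0 4 1 6 0 61 1]
t=6: x=[0.0000 0.0600 3.8950 1.1200 5.8350 1.0050 59.1850 1.9000] k=[0 2 4 0 6 0 60 0]
t=7: x=[0.0300 2.0000 3.9100 0.1500 5.8200 0.9900 58.2000 0.9000] k=[0 0 4 4 10 5 54 0]
t=8: x=[0.0000 0.0600 3.9400 4.0900 9.8350 5.8100 52.4550 0.8100] k=[0 0 0 2 14 6 49 1]
t=9: x=[0.0000 0.0000 0.0300 2.1500 13.7000 6.7650 47.6350 1.7200] k=[0 0 3 0 12 8 49 5]
t=10: x=[0.0000 0.0450 2.9100 0.2250 11.7600 8.6750 47.7250 5.6600] k=[0 0 0 0 14 5 49 7]
t=11: x=[0.0000 0.0000 0.0000 0.2100 13.6550 5.7950 47.7100 7.6300] k=[0 0 0 3 13 9 44 11]
t=12: x=[0.0000 0.0000 0.0450 3.1050 12.7900 9.5850 42.9800 11.4950] k=[0 0 0 5 16 13 46 15]
t=13: x=[0.0000 0.0000 0.0750 5.0900 15.7900 13.5400 45.0400 15.4650] k=[0 0 0 8 15 16 48 15]
t=14: x=[0.0000 0.0000 0.1200 7.9850 14.9100 16.4650 47.0250 15.4950] k=[0 0 2 5 15 12 49 12]
t=15: x=[0.0000 0.0300 2.0150 5.1050 14.8050 12.6000 47.8900 12.5550] k=[0 0 0 7 19 15 48 12]
t=16: x=[0.0000 0.0000 0.1050 7.0750 18.7600 15.5550 46.9650 12.5400] k=[0 0 0 5 21 17 49 14]
t=17: x=[0.0000 0.0000 0.0750 5.1650 20.7000 17.5400 47.9950 14.5250] k=[0 0 4 9 18 19 50 13]
t=18: x=[0.0000 0.0600 4.0150 9.0600 17.8800 19.4500 48.9800 13.5550] k=[0 1 4 8 15 15 49 17]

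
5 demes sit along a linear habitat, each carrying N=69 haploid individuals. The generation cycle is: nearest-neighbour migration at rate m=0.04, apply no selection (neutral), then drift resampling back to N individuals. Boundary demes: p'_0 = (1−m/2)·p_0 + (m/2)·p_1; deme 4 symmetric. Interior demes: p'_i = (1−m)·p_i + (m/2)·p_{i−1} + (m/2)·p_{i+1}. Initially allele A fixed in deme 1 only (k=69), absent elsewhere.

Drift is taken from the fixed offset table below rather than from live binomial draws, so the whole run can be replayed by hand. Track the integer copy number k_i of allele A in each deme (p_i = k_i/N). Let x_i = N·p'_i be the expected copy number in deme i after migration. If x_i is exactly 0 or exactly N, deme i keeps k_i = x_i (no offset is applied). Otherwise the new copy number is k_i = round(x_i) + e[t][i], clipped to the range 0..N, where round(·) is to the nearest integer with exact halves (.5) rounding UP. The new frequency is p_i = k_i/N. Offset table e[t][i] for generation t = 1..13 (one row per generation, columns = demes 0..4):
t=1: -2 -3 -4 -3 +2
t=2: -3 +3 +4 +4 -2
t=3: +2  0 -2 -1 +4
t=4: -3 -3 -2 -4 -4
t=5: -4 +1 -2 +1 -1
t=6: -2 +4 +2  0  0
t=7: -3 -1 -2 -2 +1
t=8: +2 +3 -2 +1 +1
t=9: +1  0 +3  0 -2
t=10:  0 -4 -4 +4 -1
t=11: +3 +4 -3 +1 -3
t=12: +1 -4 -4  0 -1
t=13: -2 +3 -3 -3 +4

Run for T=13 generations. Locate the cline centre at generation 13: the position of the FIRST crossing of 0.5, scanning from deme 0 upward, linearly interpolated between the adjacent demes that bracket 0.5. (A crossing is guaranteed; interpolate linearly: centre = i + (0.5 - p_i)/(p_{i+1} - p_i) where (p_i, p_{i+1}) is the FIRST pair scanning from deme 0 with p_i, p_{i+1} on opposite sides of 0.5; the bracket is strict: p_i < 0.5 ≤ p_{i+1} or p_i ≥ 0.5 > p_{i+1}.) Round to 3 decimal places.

t=0: k=[0 69 0 0 0]
t=1: x=[1.3800 66.2400 1.3800 0.0000 0.0000] k=[0 63 0 0 0]
t=2: x=[1.2600 60.4800 1.2600 0.0000 0.0000] k=[0 63 5 0 0]
t=3: x=[1.2600 60.5800 6.0600 0.1000 0.0000] k=[3 61 4 0 0]
t=4: x=[4.1600 58.7000 5.0600 0.0800 0.0000] k=[1 56 3 0 0]
t=5: x=[2.1000 53.8400 4.0000 0.0600 0.0000] k=[0 55 2 1 0]
t=6: x=[1.1000 52.8400 3.0400 1.0000 0.0200] k=[0 57 5 1 0]
t=7: x=[1.1400 54.8200 5.9600 1.0600 0.0200] k=[0 54 4 0 1]
t=8: x=[1.0800 51.9200 4.9200 0.1000 0.9800] k=[3 55 3 1 2]
t=9: x=[4.0400 52.9200 4.0000 1.0600 1.9800] k=[5 53 7 1 0]
t=10: x=[5.9600 51.1200 7.8000 1.1000 0.0200] k=[6 47 4 5 0]
t=11: x=[6.8200 45.3200 4.8800 4.8800 0.1000] k=[10 49 2 6 0]
t=12: x=[10.7800 47.2800 3.0200 5.8000 0.1200] k=[12 43 0 6 0]
t=13: x=[12.6200 41.5200 0.9800 5.7600 0.1200] k=[11 45 0 3 4]

0.691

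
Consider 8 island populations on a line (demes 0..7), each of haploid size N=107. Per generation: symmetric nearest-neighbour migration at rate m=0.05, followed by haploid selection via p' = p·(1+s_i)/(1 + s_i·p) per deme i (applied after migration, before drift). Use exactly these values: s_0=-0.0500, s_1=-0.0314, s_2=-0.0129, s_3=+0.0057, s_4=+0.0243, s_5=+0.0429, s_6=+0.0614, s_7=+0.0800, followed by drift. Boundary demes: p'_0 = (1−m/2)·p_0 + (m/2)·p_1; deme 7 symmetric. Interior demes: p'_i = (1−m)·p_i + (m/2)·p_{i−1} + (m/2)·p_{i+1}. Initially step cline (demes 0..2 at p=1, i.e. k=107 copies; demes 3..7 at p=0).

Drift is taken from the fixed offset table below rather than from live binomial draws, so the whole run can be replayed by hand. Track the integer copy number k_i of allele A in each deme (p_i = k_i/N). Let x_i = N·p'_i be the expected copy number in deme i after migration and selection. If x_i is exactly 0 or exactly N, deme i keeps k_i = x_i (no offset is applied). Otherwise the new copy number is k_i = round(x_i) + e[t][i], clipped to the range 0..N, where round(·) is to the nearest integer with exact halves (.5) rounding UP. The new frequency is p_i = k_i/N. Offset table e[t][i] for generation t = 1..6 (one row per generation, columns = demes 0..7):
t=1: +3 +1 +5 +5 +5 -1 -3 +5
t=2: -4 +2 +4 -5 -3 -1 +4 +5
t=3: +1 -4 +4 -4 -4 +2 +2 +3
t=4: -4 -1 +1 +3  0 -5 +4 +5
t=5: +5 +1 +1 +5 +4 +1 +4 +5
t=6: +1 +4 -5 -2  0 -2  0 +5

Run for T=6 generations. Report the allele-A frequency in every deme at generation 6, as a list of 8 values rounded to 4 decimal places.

[1.0000, 1.0000, 0.9065, 0.1495, 0.0374, 0.0000, 0.0000, 0.0000]

t=0: k=[107 107 107 0 0 0 0 0]
t=1: x=[107.0000 107.0000 104.2909 2.6899 0.0000 0.0000 0.0000 0.0000] k=[107 107 107 8 0 0 0 0]
t=2: x=[107.0000 107.0000 104.4934 10.3279 0.2049 0.0000 0.0000 0.0000] k=[107 107 107 5 0 0 0 0]
t=3: x=[107.0000 107.0000 104.4175 7.4644 0.1280 0.0000 0.0000 0.0000] k=[107 107 107 3 0 0 0 0]
t=4: x=[107.0000 107.0000 104.3669 5.5549 0.0768 0.0000 0.0000 0.0000] k=[107 107 105 9 0 0 0 0]
t=5: x=[107.0000 106.9484 102.5955 11.2320 0.2305 0.0000 0.0000 0.0000] k=[107 107 104 16 4 0 0 0]
t=6: x=[107.0000 106.9226 101.8113 17.9849 4.2980 0.1043 0.0000 0.0000] k=[107 107 97 16 4 0 0 0]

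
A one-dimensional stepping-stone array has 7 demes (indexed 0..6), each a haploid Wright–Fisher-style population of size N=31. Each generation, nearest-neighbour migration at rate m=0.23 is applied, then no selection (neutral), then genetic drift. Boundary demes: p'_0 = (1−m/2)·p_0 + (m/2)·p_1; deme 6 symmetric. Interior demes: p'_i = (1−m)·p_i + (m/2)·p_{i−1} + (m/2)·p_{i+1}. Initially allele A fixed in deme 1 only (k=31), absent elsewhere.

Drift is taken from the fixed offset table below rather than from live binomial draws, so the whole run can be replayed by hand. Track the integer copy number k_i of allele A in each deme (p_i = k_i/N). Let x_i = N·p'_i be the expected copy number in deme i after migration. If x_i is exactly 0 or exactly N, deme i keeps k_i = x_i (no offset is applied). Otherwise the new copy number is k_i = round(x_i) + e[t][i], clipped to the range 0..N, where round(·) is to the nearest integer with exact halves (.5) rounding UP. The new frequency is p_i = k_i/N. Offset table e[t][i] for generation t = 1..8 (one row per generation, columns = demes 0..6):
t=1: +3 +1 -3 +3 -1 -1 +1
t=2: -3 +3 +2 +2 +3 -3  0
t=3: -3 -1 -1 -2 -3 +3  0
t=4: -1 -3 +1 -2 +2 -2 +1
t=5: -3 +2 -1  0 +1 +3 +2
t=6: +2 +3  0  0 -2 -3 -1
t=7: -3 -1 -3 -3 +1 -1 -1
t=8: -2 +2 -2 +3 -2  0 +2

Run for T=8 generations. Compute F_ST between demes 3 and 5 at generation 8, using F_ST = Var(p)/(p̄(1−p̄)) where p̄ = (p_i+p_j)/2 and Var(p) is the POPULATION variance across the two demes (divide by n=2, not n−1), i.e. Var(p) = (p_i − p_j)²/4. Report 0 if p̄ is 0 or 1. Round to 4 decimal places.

t=0: k=[0 31 0 0 0 0 0]
t=1: x=[3.5650 23.8700 3.5650 0.0000 0.0000 0.0000 0.0000] k=[7 25 1 0 0 0 0]
t=2: x=[9.0700 20.1700 3.6450 0.1150 0.0000 0.0000 0.0000] k=[6 23 6 2 0 0 0]
t=3: x=[7.9550 19.0900 7.4950 2.2300 0.2300 0.0000 0.0000] k=[5 18 6 0 0 0 0]
t=4: x=[6.4950 15.1250 6.6900 0.6900 0.0000 0.0000 0.0000] k=[5 12 8 0 0 0 0]
t=5: x=[5.8050 10.7350 7.5400 0.9200 0.0000 0.0000 0.0000] k=[3 13 7 1 0 0 0]
t=6: x=[4.1500 11.1600 7.0000 1.5750 0.1150 0.0000 0.0000] k=[6 14 7 2 0 0 0]
t=7: x=[6.9200 12.2750 7.2300 2.3450 0.2300 0.0000 0.0000] k=[4 11 4 0 1 0 0]
t=8: x=[4.8050 9.3900 4.3450 0.5750 0.7700 0.1150 0.0000] k=[3 11 2 4 0 0 0]

0.0690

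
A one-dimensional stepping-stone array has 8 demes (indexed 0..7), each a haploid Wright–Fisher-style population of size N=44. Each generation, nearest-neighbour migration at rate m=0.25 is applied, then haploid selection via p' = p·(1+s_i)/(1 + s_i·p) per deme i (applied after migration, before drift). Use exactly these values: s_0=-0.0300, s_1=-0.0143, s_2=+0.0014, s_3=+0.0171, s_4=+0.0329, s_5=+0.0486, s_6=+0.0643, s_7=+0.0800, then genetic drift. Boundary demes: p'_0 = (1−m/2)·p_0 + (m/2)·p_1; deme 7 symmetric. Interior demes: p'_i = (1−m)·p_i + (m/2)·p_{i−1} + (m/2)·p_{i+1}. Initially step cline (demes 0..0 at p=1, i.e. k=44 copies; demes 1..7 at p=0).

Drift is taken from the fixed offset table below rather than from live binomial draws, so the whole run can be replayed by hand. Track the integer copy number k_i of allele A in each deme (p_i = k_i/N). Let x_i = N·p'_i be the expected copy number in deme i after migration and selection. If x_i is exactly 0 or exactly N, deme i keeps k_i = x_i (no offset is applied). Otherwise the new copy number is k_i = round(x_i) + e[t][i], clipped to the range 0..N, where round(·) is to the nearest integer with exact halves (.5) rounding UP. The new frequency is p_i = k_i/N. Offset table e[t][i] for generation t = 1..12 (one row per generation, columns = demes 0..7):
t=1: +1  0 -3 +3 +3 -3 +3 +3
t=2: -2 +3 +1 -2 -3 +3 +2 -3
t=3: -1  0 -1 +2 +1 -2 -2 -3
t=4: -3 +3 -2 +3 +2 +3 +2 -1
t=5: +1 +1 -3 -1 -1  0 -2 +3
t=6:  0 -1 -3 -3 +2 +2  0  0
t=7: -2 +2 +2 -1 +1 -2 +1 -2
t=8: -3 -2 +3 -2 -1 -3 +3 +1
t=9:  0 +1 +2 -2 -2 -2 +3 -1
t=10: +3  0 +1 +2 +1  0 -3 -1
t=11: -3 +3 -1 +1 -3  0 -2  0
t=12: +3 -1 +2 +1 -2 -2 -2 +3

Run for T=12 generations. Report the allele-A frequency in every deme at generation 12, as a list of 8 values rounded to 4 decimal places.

t=0: k=[44 0 0 0 0 0 0 0]
t=1: x=[38.3517 5.4311 0.0000 0.0000 0.0000 0.0000 0.0000 0.0000] k=[39 5 0 0 0 0 0 0]
t=2: x=[34.5255 8.5256 0.6259 0.0000 0.0000 0.0000 0.0000 0.0000] k=[33 12 2 0 0 0 0 0]
t=3: x=[30.0869 13.2413 3.0039 0.2543 0.0000 0.0000 0.0000 0.0000] k=[29 13 2 2 0 0 0 0]
t=4: x=[26.6812 13.4899 3.3794 1.7787 0.2582 0.0000 0.0000 0.0000] k=[24 16 1 5 2 0 0 0]
t=5: x=[22.6654 14.9824 3.3794 4.1888 2.1914 0.2621 0.0000 0.0000] k=[24 16 0 3 1 0 0 0]
t=6: x=[22.6654 14.8579 2.3781 2.4134 1.1610 0.1311 0.0000 0.0000] k=[23 14 0 0 3 2 0 0]
t=7: x=[21.5400 13.2413 1.7524 0.3814 2.5774 1.9621 0.2660 0.0000] k=[20 15 4 0 4 0 1 0]
t=8: x=[19.0453 14.1116 4.8811 1.0167 3.0918 0.6549 0.7974 0.1350] k=[16 12 8 0 2 0 4 1]
t=9: x=[15.1956 11.8747 7.5087 1.2708 1.5476 0.7858 3.3108 1.4813] k=[15 13 10 0 0 0 6 0]
t=10: x=[14.4528 12.7442 9.1351 1.2708 0.0000 0.7858 4.7581 0.8089] k=[17 13 10 3 0 1 2 0]
t=11: x=[16.1871 12.9927 9.5104 3.5550 0.5163 1.0474 1.7254 0.2699] k=[13 16 9 5 0 1 0 0]
t=12: x=[13.0932 14.6091 9.3853 4.9490 0.7742 0.7858 0.1330 0.0000] k=[16 14 11 6 0 0 0 0]

[0.3636, 0.3182, 0.2500, 0.1364, 0.0000, 0.0000, 0.0000, 0.0000]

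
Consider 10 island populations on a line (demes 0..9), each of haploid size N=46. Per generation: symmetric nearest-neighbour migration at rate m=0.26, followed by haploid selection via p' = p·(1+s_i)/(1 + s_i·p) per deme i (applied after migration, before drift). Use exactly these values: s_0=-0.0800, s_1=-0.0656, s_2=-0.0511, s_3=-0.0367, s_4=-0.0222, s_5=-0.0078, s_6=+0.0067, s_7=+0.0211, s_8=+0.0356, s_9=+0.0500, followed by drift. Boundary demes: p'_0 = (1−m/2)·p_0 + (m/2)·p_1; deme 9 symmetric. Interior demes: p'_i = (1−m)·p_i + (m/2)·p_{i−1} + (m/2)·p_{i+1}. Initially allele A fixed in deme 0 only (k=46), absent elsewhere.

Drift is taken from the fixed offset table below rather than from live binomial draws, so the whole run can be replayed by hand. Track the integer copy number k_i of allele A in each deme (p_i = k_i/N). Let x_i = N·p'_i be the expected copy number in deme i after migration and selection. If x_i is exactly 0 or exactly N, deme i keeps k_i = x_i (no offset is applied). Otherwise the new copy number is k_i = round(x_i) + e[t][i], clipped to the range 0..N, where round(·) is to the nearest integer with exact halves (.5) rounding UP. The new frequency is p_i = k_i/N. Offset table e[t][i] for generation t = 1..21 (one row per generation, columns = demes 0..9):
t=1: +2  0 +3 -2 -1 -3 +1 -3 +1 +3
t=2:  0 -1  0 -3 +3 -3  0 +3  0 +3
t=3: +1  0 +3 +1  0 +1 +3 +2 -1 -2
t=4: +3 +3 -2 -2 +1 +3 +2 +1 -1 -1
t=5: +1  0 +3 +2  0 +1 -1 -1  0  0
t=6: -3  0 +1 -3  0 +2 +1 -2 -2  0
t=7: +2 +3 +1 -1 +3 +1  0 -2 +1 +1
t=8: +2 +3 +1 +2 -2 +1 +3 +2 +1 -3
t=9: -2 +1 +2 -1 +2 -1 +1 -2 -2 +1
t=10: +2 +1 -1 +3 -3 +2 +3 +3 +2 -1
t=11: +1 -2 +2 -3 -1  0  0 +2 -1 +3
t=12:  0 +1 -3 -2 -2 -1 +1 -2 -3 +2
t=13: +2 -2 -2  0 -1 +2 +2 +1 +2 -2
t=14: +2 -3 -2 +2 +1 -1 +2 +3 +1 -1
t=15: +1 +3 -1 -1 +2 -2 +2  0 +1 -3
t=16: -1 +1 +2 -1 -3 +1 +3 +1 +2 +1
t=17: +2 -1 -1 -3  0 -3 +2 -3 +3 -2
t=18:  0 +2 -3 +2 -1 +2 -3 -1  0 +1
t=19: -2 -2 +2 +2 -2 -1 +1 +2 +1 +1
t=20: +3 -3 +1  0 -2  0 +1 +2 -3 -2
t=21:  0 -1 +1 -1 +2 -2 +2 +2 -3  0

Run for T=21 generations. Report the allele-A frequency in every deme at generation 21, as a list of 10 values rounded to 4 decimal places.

[0.2826, 0.1304, 0.1522, 0.0652, 0.0652, 0.0435, 0.2391, 0.2609, 0.0652, 0.0870]

t=0: k=[46 0 0 0 0 0 0 0 0 0]
t=1: x=[39.5727 5.6358 0.0000 0.0000 0.0000 0.0000 0.0000 0.0000 0.0000 0.0000] k=[42 6 0 0 0 0 0 0 0 0]
t=2: x=[36.7175 9.3830 0.7408 0.0000 0.0000 0.0000 0.0000 0.0000 0.0000 0.0000] k=[37 8 1 0 0 0 0 0 0 0]
t=3: x=[32.4467 10.3072 1.6924 0.1252 0.0000 0.0000 0.0000 0.0000 0.0000 0.0000] k=[33 10 5 1 0 0 0 0 0 0]
t=4: x=[29.1295 11.7370 4.8958 1.3405 0.1271 0.0000 0.0000 0.0000 0.0000 0.0000] k=[32 15 3 0 1 0 0 0 0 0]
t=5: x=[28.9043 14.9572 3.9753 0.5011 0.7238 0.1290 0.0000 0.0000 0.0000 0.0000] k=[30 15 7 3 1 1 0 0 0 0]
t=6: x=[27.1294 15.2114 7.1958 3.1485 1.2328 0.8633 0.1309 0.0000 0.0000 0.0000] k=[24 15 8 0 1 3 1 0 0 0]
t=7: x=[21.8720 14.5762 7.5337 1.1281 1.1055 2.4617 1.1374 0.1327 0.0000 0.0000] k=[24 18 9 0 4 3 1 0 0 0]
t=8: x=[22.2614 16.8787 8.6263 1.6302 3.2809 2.8490 1.1374 0.1327 0.0000 0.0000] k=[24 20 10 4 1 4 4 2 0 0]
t=9: x=[22.5213 18.4653 10.1005 4.2438 1.7420 3.5840 3.7630 2.0403 0.2692 0.0000] k=[21 19 12 3 4 3 5 0 0 0]
t=10: x=[19.7948 17.6070 11.2873 4.1564 3.6636 3.3655 4.1150 0.6635 0.0000 0.0000] k=[22 19 10 7 1 5 7 4 0 0]
t=11: x=[20.6576 17.4789 10.3531 6.4012 2.2514 4.7068 6.3866 3.9447 0.5383 0.0000] k=[22 15 12 3 1 5 6 6 0 0]
t=12: x=[20.1416 14.8301 10.7810 3.7783 1.7420 4.5776 5.9043 5.3174 0.8073 0.0000] k=[20 16 8 2 0 4 7 3 0 0]
t=13: x=[18.5500 14.7910 7.9105 2.4324 0.7630 3.8423 6.1254 3.1915 0.4038 0.0000] k=[21 13 6 2 0 6 8 4 2 0]
t=14: x=[19.0236 12.5028 6.1068 2.1810 1.0174 5.4423 7.2607 4.3414 2.0680 0.2729] k=[21 10 4 4 2 4 9 7 3 0]
t=15: x=[18.6388 10.1048 4.5600 3.6135 2.4671 4.3590 8.1346 6.8610 3.2336 0.4093] k=[20 13 4 3 4 2 10 7 4 0]
t=16: x=[18.1659 12.1245 4.8094 3.1485 3.5360 3.2761 8.6167 7.1248 3.9958 0.5457] k=[17 13 7 2 1 4 12 8 6 2]
t=17: x=[15.6090 12.1245 6.8197 2.4324 1.4873 4.6174 10.4940 8.4025 5.9181 2.6388] k=[18 11 6 0 1 2 12 5 9 1]
t=18: x=[16.2044 10.6931 5.6066 0.8772 0.9783 3.1470 9.8416 6.5464 7.6608 2.1373] k=[16 13 3 3 0 5 7 6 8 3]
t=19: x=[14.7620 11.4951 4.0999 2.5195 1.0174 4.5776 6.6479 6.5058 7.3023 3.8174] k=[13 9 6 5 0 4 8 9 8 5]
t=20: x=[11.7363 8.6436 5.9817 4.3311 1.1447 3.9715 7.6525 8.8888 7.9678 5.6265] k=[15 6 7 4 0 4 9 11 5 4]
t=21: x=[13.0372 6.8929 6.1935 3.7395 1.0174 4.1007 8.6568 10.1239 5.8257 4.3171] k=[13 6 7 3 3 2 11 12 3 4]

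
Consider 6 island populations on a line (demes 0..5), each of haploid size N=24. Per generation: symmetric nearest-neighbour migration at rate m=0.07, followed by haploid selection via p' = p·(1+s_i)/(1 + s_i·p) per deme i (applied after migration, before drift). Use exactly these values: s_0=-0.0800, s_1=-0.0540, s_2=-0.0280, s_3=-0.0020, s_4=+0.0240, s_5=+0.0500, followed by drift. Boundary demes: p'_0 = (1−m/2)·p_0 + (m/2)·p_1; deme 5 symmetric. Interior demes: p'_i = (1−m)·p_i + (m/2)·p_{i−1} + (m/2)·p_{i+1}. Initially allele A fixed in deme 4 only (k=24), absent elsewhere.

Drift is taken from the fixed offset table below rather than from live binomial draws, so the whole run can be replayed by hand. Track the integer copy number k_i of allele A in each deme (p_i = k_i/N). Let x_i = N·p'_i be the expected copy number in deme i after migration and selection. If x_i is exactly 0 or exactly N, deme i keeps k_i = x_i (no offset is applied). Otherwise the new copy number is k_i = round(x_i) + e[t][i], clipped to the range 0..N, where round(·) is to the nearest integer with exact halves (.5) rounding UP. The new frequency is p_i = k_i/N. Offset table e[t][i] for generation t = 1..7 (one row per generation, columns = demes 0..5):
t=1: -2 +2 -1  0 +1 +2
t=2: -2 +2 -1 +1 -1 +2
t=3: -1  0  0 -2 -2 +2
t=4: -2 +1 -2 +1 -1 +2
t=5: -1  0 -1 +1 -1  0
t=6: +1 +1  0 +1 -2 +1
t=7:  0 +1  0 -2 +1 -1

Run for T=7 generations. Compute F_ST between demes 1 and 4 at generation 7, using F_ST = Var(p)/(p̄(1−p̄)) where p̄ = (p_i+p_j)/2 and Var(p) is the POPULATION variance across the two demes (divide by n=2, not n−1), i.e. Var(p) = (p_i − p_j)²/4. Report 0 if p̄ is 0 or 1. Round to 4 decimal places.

0.4118

t=0: k=[0 0 0 0 24 0]
t=1: x=[0.0000 0.0000 0.0000 0.8384 22.3567 0.8805] k=[0 0 0 1 23 3]
t=2: x=[0.0000 0.0000 0.0340 1.7318 21.5821 3.8553] k=[0 0 0 3 21 6]
t=3: x=[0.0000 0.0000 0.1021 3.5190 19.9259 6.7594] k=[0 0 0 2 18 9]
t=4: x=[0.0000 0.0000 0.0680 2.4855 17.2408 9.5946] k=[0 0 0 3 16 12]
t=5: x=[0.0000 0.0000 0.1021 3.3442 15.5354 12.4326] k=[0 0 0 4 15 12]
t=6: x=[0.0000 0.0000 0.1361 4.2380 14.6457 12.3976] k=[0 0 0 5 13 13]
t=7: x=[0.0000 0.0000 0.1701 5.0970 12.8617 13.2901] k=[0 0 0 3 14 12]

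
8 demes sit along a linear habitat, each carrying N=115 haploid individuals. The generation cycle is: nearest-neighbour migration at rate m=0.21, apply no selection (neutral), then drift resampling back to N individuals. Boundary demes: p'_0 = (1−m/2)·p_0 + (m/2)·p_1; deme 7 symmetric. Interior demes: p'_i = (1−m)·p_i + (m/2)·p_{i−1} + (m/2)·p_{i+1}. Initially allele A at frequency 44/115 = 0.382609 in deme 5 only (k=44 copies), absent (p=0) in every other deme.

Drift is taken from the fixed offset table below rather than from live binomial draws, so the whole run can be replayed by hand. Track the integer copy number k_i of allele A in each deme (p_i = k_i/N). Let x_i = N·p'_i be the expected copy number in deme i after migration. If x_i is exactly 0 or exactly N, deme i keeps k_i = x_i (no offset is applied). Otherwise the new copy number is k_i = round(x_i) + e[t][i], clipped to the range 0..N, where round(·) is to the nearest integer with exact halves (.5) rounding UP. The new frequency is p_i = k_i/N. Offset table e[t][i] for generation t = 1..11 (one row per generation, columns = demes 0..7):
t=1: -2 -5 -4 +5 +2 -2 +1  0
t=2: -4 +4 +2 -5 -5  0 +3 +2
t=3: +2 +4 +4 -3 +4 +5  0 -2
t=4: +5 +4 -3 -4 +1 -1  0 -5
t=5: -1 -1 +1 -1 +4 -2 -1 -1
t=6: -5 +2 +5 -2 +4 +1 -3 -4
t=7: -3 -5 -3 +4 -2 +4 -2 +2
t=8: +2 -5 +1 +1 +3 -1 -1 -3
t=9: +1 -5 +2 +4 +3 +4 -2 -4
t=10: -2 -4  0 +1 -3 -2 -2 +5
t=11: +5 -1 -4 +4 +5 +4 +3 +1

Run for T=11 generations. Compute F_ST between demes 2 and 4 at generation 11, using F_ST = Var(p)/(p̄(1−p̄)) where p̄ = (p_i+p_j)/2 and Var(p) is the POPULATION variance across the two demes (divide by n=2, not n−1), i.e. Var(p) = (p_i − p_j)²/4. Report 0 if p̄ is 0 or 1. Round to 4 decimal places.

t=0: k=[0 0 0 0 0 44 0 0]
t=1: x=[0.0000 0.0000 0.0000 0.0000 4.6200 34.7600 4.6200 0.0000] k=[0 0 0 0 7 33 6 0]
t=2: x=[0.0000 0.0000 0.0000 0.7350 8.9950 27.4350 8.2050 0.6300] k=[0 0 0 0 4 27 11 3]
t=3: x=[0.0000 0.0000 0.0000 0.4200 5.9950 22.9050 11.8400 3.8400] k=[0 0 0 0 10 28 12 2]
t=4: x=[0.0000 0.0000 0.0000 1.0500 10.8400 24.4300 12.6300 3.0500] k=[0 0 0 0 12 23 13 0]
t=5: x=[0.0000 0.0000 0.0000 1.2600 11.8950 20.7950 12.6850 1.3650] k=[0 0 0 0 16 19 12 0]
t=6: x=[0.0000 0.0000 0.0000 1.6800 14.6350 17.9500 11.4750 1.2600] k=[0 0 0 0 19 19 8 0]
t=7: x=[0.0000 0.0000 0.0000 1.9950 17.0050 17.8450 8.3150 0.8400] k=[0 0 0 6 15 22 6 3]
t=8: x=[0.0000 0.0000 0.6300 6.3150 14.7900 19.5850 7.3650 3.3150] k=[0 0 2 7 18 19 6 0]
t=9: x=[0.0000 0.2100 2.3150 7.6300 16.9500 17.5300 6.7350 0.6300] k=[0 0 4 12 20 22 5 0]
t=10: x=[0.0000 0.4200 4.4200 12.0000 19.3700 20.0050 6.2600 0.5250] k=[0 0 4 13 16 18 4 6]
t=11: x=[0.0000 0.4200 4.5250 12.3700 15.8950 16.3200 5.6800 5.7900] k=[0 0 1 16 21 20 9 7]

0.0874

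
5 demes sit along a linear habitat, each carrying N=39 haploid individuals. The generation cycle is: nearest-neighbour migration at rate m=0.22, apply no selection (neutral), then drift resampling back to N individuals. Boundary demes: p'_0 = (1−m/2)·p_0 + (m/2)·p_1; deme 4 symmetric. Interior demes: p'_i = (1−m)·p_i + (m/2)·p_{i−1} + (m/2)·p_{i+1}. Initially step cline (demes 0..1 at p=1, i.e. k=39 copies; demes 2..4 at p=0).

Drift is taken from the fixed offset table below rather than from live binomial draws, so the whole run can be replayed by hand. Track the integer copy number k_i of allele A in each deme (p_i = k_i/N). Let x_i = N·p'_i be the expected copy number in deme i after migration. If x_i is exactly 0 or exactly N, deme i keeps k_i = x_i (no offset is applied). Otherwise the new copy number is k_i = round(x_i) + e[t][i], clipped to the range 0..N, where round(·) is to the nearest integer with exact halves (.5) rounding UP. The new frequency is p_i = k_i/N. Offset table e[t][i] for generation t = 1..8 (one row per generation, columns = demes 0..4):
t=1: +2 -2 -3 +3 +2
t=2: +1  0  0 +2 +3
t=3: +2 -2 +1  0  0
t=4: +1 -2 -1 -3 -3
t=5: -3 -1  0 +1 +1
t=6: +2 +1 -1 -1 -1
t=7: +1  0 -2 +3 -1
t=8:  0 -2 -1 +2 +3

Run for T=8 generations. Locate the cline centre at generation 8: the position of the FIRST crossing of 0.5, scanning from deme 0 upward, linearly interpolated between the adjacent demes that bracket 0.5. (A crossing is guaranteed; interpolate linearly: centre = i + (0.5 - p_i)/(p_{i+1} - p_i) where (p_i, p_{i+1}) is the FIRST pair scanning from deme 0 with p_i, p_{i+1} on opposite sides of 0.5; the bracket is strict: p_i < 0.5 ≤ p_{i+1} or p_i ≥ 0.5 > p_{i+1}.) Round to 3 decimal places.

1.115

t=0: k=[39 39 0 0 0]
t=1: x=[39.0000 34.7100 4.2900 0.0000 0.0000] k=[39 33 1 0 0]
t=2: x=[38.3400 30.1400 4.4100 0.1100 0.0000] k=[39 30 4 2 0]
t=3: x=[38.0100 28.1300 6.6400 2.0000 0.2200] k=[39 26 8 2 0]
t=4: x=[37.5700 25.4500 9.3200 2.4400 0.2200] k=[39 23 8 0 0]
t=5: x=[37.2400 23.1100 8.7700 0.8800 0.0000] k=[34 22 9 2 0]
t=6: x=[32.6800 21.8900 9.6600 2.5500 0.2200] k=[35 23 9 2 0]
t=7: x=[33.6800 22.7800 9.7700 2.5500 0.2200] k=[35 23 8 6 0]
t=8: x=[33.6800 22.6700 9.4300 5.5600 0.6600] k=[34 21 8 8 4]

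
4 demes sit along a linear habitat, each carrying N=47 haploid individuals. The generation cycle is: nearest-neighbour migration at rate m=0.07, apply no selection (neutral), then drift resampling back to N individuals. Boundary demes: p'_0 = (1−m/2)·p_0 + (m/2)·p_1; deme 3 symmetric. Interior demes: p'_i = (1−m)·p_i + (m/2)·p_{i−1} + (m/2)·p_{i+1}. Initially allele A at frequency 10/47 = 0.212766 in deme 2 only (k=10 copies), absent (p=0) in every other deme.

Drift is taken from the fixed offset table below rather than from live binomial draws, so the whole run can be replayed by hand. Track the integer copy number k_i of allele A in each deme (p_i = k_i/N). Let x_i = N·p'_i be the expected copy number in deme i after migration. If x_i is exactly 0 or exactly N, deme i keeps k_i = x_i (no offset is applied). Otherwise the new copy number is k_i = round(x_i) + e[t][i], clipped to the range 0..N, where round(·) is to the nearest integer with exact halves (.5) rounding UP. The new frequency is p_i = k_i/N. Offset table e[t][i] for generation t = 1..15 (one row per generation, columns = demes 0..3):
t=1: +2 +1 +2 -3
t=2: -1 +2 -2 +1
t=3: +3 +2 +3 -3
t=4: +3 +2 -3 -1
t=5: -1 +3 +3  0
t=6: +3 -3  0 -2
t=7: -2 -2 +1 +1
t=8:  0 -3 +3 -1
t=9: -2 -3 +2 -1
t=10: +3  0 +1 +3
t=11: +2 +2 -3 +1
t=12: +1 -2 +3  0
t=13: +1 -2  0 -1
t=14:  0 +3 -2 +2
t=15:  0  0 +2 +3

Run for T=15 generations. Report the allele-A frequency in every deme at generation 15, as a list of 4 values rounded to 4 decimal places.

[0.2340, 0.1064, 0.2340, 0.1702]

t=0: k=[0 0 10 0]
t=1: x=[0.0000 0.3500 9.3000 0.3500] k=[0 1 11 0]
t=2: x=[0.0350 1.3150 10.2650 0.3850] k=[0 3 8 1]
t=3: x=[0.1050 3.0700 7.5800 1.2450] k=[3 5 11 0]
t=4: x=[3.0700 5.1400 10.4050 0.3850] k=[6 7 7 0]
t=5: x=[6.0350 6.9650 6.7550 0.2450] k=[5 10 10 0]
t=6: x=[5.1750 9.8250 9.6500 0.3500] k=[8 7 10 0]
t=7: x=[7.9650 7.1400 9.5450 0.3500] k=[6 5 11 1]
t=8: x=[5.9650 5.2450 10.4400 1.3500] k=[6 2 13 0]
t=9: x=[5.8600 2.5250 12.1600 0.4550] k=[4 0 14 0]
t=10: x=[3.8600 0.6300 13.0200 0.4900] k=[7 1 14 3]
t=11: x=[6.7900 1.6650 13.1600 3.3850] k=[9 4 10 4]
t=12: x=[8.8250 4.3850 9.5800 4.2100] k=[10 2 13 4]
t=13: x=[9.7200 2.6650 12.3000 4.3150] k=[11 1 12 3]
t=14: x=[10.6500 1.7350 11.3000 3.3150] k=[11 5 9 5]
t=15: x=[10.7900 5.3500 8.7200 5.1400] k=[11 5 11 8]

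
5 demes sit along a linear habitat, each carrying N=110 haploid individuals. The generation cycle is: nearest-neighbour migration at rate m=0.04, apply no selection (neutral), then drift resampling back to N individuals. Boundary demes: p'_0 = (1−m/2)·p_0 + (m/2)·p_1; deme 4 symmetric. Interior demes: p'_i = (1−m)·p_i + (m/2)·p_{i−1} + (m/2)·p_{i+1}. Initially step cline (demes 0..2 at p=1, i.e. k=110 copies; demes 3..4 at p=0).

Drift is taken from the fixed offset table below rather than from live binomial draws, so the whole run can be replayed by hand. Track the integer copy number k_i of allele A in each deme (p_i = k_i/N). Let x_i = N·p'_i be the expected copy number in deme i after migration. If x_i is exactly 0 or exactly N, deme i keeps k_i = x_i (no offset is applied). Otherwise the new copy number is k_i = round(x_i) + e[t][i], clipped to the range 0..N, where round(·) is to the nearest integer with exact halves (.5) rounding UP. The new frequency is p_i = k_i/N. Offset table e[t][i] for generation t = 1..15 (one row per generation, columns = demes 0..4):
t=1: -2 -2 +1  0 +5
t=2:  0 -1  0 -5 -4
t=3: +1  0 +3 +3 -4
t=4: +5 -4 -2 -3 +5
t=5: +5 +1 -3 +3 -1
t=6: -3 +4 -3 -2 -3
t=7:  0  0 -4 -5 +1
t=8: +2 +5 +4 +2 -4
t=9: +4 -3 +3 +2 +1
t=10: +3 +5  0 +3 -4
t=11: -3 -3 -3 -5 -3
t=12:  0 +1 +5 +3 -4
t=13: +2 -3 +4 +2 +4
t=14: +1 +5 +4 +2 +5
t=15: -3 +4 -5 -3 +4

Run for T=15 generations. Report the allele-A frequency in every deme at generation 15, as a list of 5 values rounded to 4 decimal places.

t=0: k=[110 110 110 0 0]
t=1: x=[110.0000 110.0000 107.8000 2.2000 0.0000] k=[110 110 109 2 0]
t=2: x=[110.0000 109.9800 106.8800 4.1000 0.0400] k=[110 109 107 0 0]
t=3: x=[109.9800 108.9800 104.9000 2.1400 0.0000] k=[110 109 108 5 0]
t=4: x=[109.9800 109.0000 105.9600 6.9600 0.1000] k=[110 105 104 4 5]
t=5: x=[109.9000 105.0800 102.0200 6.0200 4.9800] k=[110 106 99 9 4]
t=6: x=[109.9200 105.9400 97.3400 10.7000 4.1000] k=[107 110 94 9 1]
t=7: x=[107.0600 109.6200 92.6200 10.5400 1.1600] k=[107 110 89 6 2]
t=8: x=[107.0600 109.5200 87.7600 7.5800 2.0800] k=[109 110 92 10 0]
t=9: x=[109.0200 109.6200 90.7200 11.4400 0.2000] k=[110 107 94 13 1]
t=10: x=[109.9400 106.8000 92.6400 14.3800 1.2400] k=[110 110 93 17 0]
t=11: x=[110.0000 109.6600 91.8200 18.1800 0.3400] k=[110 107 89 13 0]
t=12: x=[109.9400 106.7000 87.8400 14.2600 0.2600] k=[110 108 93 17 0]
t=13: x=[109.9600 107.7400 91.7800 18.1800 0.3400] k=[110 105 96 20 4]
t=14: x=[109.9000 104.9200 94.6600 21.2000 4.3200] k=[110 110 99 23 9]
t=15: x=[110.0000 109.7800 97.7000 24.2400 9.2800] k=[110 110 93 21 13]

[1.0000, 1.0000, 0.8455, 0.1909, 0.1182]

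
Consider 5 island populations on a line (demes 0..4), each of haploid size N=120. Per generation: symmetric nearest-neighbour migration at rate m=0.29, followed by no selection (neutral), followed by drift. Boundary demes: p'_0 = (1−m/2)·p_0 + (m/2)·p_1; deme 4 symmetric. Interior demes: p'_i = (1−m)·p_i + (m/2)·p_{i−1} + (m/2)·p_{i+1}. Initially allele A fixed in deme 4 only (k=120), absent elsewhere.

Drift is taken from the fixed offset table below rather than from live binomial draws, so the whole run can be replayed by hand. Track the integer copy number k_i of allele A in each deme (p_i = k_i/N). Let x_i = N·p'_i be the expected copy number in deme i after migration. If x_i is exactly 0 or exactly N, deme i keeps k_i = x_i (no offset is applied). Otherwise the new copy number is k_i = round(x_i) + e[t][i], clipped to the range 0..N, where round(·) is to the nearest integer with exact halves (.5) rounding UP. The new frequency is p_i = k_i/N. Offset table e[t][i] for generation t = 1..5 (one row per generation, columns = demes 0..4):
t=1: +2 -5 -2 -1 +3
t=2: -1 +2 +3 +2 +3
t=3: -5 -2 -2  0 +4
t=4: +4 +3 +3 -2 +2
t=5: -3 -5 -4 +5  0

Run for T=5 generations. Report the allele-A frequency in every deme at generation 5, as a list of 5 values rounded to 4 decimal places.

t=0: k=[0 0 0 0 120]
t=1: x=[0.0000 0.0000 0.0000 17.4000 102.6000] k=[0 0 0 16 106]
t=2: x=[0.0000 0.0000 2.3200 26.7300 92.9500] k=[0 0 5 29 96]
t=3: x=[0.0000 0.7250 7.7550 35.2350 86.2850] k=[0 0 6 35 90]
t=4: x=[0.0000 0.8700 9.3350 38.7700 82.0250] k=[0 4 12 37 84]
t=5: x=[0.5800 4.5800 14.4650 40.1900 77.1850] k=[0 0 10 45 77]

[0.0000, 0.0000, 0.0833, 0.3750, 0.6417]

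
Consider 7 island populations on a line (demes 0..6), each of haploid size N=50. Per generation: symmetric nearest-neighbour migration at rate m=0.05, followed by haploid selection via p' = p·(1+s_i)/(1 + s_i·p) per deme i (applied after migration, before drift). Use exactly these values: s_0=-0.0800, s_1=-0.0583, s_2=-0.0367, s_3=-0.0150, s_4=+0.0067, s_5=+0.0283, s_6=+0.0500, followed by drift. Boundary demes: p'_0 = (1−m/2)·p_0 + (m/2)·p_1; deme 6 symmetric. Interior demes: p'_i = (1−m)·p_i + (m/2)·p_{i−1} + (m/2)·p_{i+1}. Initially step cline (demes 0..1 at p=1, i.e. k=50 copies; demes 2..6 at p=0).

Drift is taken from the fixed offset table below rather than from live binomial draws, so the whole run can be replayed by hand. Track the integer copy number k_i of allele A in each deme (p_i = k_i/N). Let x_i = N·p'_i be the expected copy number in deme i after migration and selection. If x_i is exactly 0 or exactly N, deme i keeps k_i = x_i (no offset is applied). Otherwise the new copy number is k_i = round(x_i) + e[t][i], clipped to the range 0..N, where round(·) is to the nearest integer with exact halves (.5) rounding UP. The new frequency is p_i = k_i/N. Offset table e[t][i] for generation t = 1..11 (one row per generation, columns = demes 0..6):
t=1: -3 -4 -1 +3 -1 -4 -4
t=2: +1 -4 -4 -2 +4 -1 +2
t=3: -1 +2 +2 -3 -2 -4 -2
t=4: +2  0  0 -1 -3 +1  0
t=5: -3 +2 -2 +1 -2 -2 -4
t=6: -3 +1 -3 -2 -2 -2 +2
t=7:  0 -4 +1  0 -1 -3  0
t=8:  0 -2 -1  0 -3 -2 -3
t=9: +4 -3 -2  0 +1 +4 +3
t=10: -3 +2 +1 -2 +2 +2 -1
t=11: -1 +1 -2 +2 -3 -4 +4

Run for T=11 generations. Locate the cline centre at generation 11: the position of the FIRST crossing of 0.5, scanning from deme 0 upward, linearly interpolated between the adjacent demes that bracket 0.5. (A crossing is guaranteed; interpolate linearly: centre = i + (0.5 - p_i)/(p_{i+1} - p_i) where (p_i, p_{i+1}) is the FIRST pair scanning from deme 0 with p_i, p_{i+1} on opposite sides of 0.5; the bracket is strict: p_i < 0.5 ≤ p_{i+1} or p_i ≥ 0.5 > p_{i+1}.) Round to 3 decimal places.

1.179

t=0: k=[50 50 0 0 0 0 0]
t=1: x=[50.0000 48.6747 1.2052 0.0000 0.0000 0.0000 0.0000] k=[50 45 0 0 0 0 0]
t=2: x=[49.8642 43.6755 1.0846 0.0000 0.0000 0.0000 0.0000] k=[50 40 0 0 0 0 0]
t=3: x=[49.7284 38.7344 0.9640 0.0000 0.0000 0.0000 0.0000] k=[49 41 3 0 0 0 0]
t=4: x=[48.6984 39.7699 3.7434 0.0739 0.0000 0.0000 0.0000] k=[50 40 4 0 0 0 0]
t=5: x=[49.7284 38.8379 4.6402 0.0985 0.0000 0.0000 0.0000] k=[47 41 3 1 0 0 0]
t=6: x=[46.5947 39.7181 3.7677 1.0099 0.0252 0.0000 0.0000] k=[44 41 1 0 0 0 0]
t=7: x=[43.4658 39.5885 1.9053 0.0246 0.0000 0.0000 0.0000] k=[43 36 3 0 0 0 0]
t=8: x=[42.2972 34.7202 3.6223 0.0739 0.0000 0.0000 0.0000] k=[42 33 3 0 0 0 0]
t=9: x=[41.1859 31.7853 3.5497 0.0739 0.0000 0.0000 0.0000] k=[45 29 2 0 0 0 0]
t=10: x=[44.1850 27.9877 2.5335 0.0493 0.0000 0.0000 0.0000] k=[41 30 4 0 0 0 0]
t=11: x=[40.0785 28.8960 4.3977 0.0985 0.0000 0.0000 0.0000] k=[39 30 2 2 0 0 0]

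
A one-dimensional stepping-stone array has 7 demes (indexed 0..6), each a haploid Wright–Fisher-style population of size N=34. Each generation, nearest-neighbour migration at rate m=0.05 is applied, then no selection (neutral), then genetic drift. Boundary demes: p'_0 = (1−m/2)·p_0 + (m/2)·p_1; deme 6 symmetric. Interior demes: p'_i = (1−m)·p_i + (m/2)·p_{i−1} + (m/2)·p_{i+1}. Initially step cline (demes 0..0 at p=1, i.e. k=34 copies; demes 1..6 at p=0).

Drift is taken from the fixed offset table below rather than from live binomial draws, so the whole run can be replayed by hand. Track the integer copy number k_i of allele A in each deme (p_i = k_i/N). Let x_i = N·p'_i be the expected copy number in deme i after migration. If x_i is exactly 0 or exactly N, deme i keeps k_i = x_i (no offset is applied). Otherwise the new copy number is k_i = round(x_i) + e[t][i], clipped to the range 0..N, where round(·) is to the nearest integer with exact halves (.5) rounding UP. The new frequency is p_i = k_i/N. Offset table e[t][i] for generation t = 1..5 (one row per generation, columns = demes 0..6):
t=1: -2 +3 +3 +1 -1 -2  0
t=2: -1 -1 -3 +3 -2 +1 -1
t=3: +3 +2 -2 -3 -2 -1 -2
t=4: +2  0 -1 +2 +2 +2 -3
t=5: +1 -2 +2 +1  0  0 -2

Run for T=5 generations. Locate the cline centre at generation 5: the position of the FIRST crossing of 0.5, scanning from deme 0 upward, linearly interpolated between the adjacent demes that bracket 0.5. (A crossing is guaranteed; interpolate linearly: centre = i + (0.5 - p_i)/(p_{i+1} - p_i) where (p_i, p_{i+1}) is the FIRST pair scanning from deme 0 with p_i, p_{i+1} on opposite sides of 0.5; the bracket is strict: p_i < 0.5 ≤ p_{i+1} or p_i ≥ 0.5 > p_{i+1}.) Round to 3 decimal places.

t=0: k=[34 0 0 0 0 0 0]
t=1: x=[33.1500 0.8500 0.0000 0.0000 0.0000 0.0000 0.0000] k=[31 4 0 0 0 0 0]
t=2: x=[30.3250 4.5750 0.1000 0.0000 0.0000 0.0000 0.0000] k=[29 4 0 0 0 0 0]
t=3: x=[28.3750 4.5250 0.1000 0.0000 0.0000 0.0000 0.0000] k=[31 7 0 0 0 0 0]
t=4: x=[30.4000 7.4250 0.1750 0.0000 0.0000 0.0000 0.0000] k=[32 7 0 0 0 0 0]
t=5: x=[31.3750 7.4500 0.1750 0.0000 0.0000 0.0000 0.0000] k=[32 5 2 0 0 0 0]

0.556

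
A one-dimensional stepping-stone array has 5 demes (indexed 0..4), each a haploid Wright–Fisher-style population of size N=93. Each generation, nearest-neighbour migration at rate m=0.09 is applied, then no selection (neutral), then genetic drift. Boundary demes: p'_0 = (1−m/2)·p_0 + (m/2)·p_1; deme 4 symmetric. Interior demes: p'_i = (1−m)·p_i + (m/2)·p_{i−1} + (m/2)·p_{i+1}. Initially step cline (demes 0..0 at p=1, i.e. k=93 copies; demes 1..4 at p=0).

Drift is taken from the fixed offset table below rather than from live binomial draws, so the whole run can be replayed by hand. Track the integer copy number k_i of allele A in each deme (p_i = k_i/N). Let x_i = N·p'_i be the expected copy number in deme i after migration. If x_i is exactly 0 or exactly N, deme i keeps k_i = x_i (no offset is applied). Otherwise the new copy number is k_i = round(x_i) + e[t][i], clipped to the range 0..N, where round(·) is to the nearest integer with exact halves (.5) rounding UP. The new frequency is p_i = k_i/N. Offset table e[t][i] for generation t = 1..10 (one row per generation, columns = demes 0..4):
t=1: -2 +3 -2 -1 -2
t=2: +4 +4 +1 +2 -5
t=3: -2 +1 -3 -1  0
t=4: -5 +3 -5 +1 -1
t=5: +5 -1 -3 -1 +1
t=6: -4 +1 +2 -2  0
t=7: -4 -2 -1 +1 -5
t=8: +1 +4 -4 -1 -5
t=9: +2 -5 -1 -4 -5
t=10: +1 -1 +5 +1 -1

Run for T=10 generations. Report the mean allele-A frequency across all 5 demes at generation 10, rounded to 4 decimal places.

t=0: k=[93 0 0 0 0]
t=1: x=[88.8150 4.1850 0.0000 0.0000 0.0000] k=[87 7 0 0 0]
t=2: x=[83.4000 10.2850 0.3150 0.0000 0.0000] k=[87 14 1 0 0]
t=3: x=[83.7150 16.7000 1.5400 0.0450 0.0000] k=[82 18 0 0 0]
t=4: x=[79.1200 20.0700 0.8100 0.0000 0.0000] k=[74 23 0 0 0]
t=5: x=[71.7050 24.2600 1.0350 0.0000 0.0000] k=[77 23 0 0 0]
t=6: x=[74.5700 24.3950 1.0350 0.0000 0.0000] k=[71 25 3 0 0]
t=7: x=[68.9300 26.0800 3.8550 0.1350 0.0000] k=[65 24 3 1 0]
t=8: x=[63.1550 24.9000 3.8550 1.0450 0.0450] k=[64 29 0 0 0]
t=9: x=[62.4250 29.2700 1.3050 0.0000 0.0000] k=[64 24 0 0 0]
t=10: x=[62.2000 24.7200 1.0800 0.0000 0.0000] k=[63 24 6 0 0]

0.2000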